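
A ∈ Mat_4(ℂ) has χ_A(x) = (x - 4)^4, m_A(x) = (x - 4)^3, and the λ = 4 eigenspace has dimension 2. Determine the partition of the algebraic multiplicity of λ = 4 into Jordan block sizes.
Block sizes for λ = 4: [3, 1]

Step 1 — from the characteristic polynomial, algebraic multiplicity of λ = 4 is 4. From dim ker(A − (4)·I) = 2, there are exactly 2 Jordan blocks for λ = 4.
Step 2 — from the minimal polynomial, the factor (x − 4)^3 tells us the largest block for λ = 4 has size 3.
Step 3 — with total size 4, 2 blocks, and largest block 3, the block sizes (in nonincreasing order) are [3, 1].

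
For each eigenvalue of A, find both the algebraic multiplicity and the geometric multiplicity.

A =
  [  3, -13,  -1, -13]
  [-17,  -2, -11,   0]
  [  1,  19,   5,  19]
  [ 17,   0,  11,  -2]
λ = -2: alg = 2, geom = 1; λ = 4: alg = 2, geom = 1

Step 1 — factor the characteristic polynomial to read off the algebraic multiplicities:
  χ_A(x) = (x - 4)^2*(x + 2)^2

Step 2 — compute geometric multiplicities via the rank-nullity identity g(λ) = n − rank(A − λI):
  rank(A − (-2)·I) = 3, so dim ker(A − (-2)·I) = n − 3 = 1
  rank(A − (4)·I) = 3, so dim ker(A − (4)·I) = n − 3 = 1

Summary:
  λ = -2: algebraic multiplicity = 2, geometric multiplicity = 1
  λ = 4: algebraic multiplicity = 2, geometric multiplicity = 1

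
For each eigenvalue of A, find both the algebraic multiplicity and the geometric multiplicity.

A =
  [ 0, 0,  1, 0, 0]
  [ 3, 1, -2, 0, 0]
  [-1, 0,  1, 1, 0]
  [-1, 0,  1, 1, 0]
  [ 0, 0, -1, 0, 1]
λ = 0: alg = 1, geom = 1; λ = 1: alg = 4, geom = 2

Step 1 — factor the characteristic polynomial to read off the algebraic multiplicities:
  χ_A(x) = x*(x - 1)^4

Step 2 — compute geometric multiplicities via the rank-nullity identity g(λ) = n − rank(A − λI):
  rank(A − (0)·I) = 4, so dim ker(A − (0)·I) = n − 4 = 1
  rank(A − (1)·I) = 3, so dim ker(A − (1)·I) = n − 3 = 2

Summary:
  λ = 0: algebraic multiplicity = 1, geometric multiplicity = 1
  λ = 1: algebraic multiplicity = 4, geometric multiplicity = 2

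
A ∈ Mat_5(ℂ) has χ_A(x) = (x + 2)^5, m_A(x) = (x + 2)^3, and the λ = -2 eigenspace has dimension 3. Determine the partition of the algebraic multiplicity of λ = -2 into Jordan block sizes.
Block sizes for λ = -2: [3, 1, 1]

Step 1 — from the characteristic polynomial, algebraic multiplicity of λ = -2 is 5. From dim ker(A − (-2)·I) = 3, there are exactly 3 Jordan blocks for λ = -2.
Step 2 — from the minimal polynomial, the factor (x + 2)^3 tells us the largest block for λ = -2 has size 3.
Step 3 — with total size 5, 3 blocks, and largest block 3, the block sizes (in nonincreasing order) are [3, 1, 1].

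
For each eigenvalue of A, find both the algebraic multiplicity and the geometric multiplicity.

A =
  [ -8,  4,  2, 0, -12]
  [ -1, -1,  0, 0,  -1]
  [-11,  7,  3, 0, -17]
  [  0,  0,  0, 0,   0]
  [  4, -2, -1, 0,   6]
λ = 0: alg = 5, geom = 3

Step 1 — factor the characteristic polynomial to read off the algebraic multiplicities:
  χ_A(x) = x^5

Step 2 — compute geometric multiplicities via the rank-nullity identity g(λ) = n − rank(A − λI):
  rank(A − (0)·I) = 2, so dim ker(A − (0)·I) = n − 2 = 3

Summary:
  λ = 0: algebraic multiplicity = 5, geometric multiplicity = 3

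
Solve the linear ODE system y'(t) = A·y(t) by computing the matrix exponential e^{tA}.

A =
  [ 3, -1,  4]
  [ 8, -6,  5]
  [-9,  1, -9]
e^{tA} =
  [5*t^2*exp(-4*t)/2 + 7*t*exp(-4*t) + exp(-4*t), -t^2*exp(-4*t)/2 - t*exp(-4*t), 3*t^2*exp(-4*t)/2 + 4*t*exp(-4*t)]
  [-5*t^2*exp(-4*t)/2 + 8*t*exp(-4*t), t^2*exp(-4*t)/2 - 2*t*exp(-4*t) + exp(-4*t), -3*t^2*exp(-4*t)/2 + 5*t*exp(-4*t)]
  [-5*t^2*exp(-4*t) - 9*t*exp(-4*t), t^2*exp(-4*t) + t*exp(-4*t), -3*t^2*exp(-4*t) - 5*t*exp(-4*t) + exp(-4*t)]

Strategy: write A = P · J · P⁻¹ where J is a Jordan canonical form, so e^{tA} = P · e^{tJ} · P⁻¹, and e^{tJ} can be computed block-by-block.

A has Jordan form
J =
  [-4,  1,  0]
  [ 0, -4,  1]
  [ 0,  0, -4]
(up to reordering of blocks).

Per-block formulas:
  For a 3×3 Jordan block J_3(-4): exp(t · J_3(-4)) = e^(-4t)·(I + t·N + (t^2/2)·N^2), where N is the 3×3 nilpotent shift.

After assembling e^{tJ} and conjugating by P, we get:

e^{tA} =
  [5*t^2*exp(-4*t)/2 + 7*t*exp(-4*t) + exp(-4*t), -t^2*exp(-4*t)/2 - t*exp(-4*t), 3*t^2*exp(-4*t)/2 + 4*t*exp(-4*t)]
  [-5*t^2*exp(-4*t)/2 + 8*t*exp(-4*t), t^2*exp(-4*t)/2 - 2*t*exp(-4*t) + exp(-4*t), -3*t^2*exp(-4*t)/2 + 5*t*exp(-4*t)]
  [-5*t^2*exp(-4*t) - 9*t*exp(-4*t), t^2*exp(-4*t) + t*exp(-4*t), -3*t^2*exp(-4*t) - 5*t*exp(-4*t) + exp(-4*t)]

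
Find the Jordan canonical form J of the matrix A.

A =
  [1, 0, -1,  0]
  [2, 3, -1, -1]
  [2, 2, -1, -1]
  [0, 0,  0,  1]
J_3(1) ⊕ J_1(1)

The characteristic polynomial is
  det(x·I − A) = x^4 - 4*x^3 + 6*x^2 - 4*x + 1 = (x - 1)^4

Eigenvalues and multiplicities (the geometric multiplicity of λ is n − rank(A − λI), which equals the number of Jordan blocks for λ):
  λ = 1: algebraic multiplicity = 4, geometric multiplicity = 2

Determining the block sizes for each eigenvalue:
  λ = 1: with am = 4 and gm = 2, the partition is not yet determined (e.g. several partitions of 4 into 2 parts exist). Let N = A − (1)·I. Computing rank(N^1) = 2, rank(N^2) = 1, rank(N^3) = 0; the number of blocks of size ≥ j is rank(N^{j−1}) − rank(N^j), giving [2, 1, 1]. So we have 1 block(s) of size 3, 1 block(s) of size 1 → block sizes [3, 1]

Assembling the blocks gives a Jordan form
J =
  [1, 1, 0, 0]
  [0, 1, 1, 0]
  [0, 0, 1, 0]
  [0, 0, 0, 1]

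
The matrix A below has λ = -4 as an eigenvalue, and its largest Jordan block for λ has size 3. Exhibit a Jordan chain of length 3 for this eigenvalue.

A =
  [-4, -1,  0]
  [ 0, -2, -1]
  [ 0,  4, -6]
A Jordan chain for λ = -4 of length 3:
v_1 = (-2, 0, 0)ᵀ
v_2 = (-1, 2, 4)ᵀ
v_3 = (0, 1, 0)ᵀ

Let N = A − (-4)·I. We want v_3 with N^3 v_3 = 0 but N^2 v_3 ≠ 0; then v_{j-1} := N · v_j for j = 3, …, 2.

Pick v_3 = (0, 1, 0)ᵀ.
Then v_2 = N · v_3 = (-1, 2, 4)ᵀ.
Then v_1 = N · v_2 = (-2, 0, 0)ᵀ.

Sanity check: (A − (-4)·I) v_1 = (0, 0, 0)ᵀ = 0. ✓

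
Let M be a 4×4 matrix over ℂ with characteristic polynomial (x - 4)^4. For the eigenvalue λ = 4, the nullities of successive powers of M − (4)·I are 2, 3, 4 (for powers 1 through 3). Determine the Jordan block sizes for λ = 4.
Block sizes for λ = 4: [3, 1]

From the dimensions of kernels of powers, the number of Jordan blocks of size at least j is d_j − d_{j−1} where d_j = dim ker(N^j) (with d_0 = 0). Computing the differences gives [2, 1, 1].
The number of blocks of size exactly k is (#blocks of size ≥ k) − (#blocks of size ≥ k + 1), so the partition is: 1 block(s) of size 1, 1 block(s) of size 3.
In nonincreasing order the block sizes are [3, 1].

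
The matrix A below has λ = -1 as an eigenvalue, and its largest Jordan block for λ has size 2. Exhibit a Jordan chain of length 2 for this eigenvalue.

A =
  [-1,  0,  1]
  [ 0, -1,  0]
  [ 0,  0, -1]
A Jordan chain for λ = -1 of length 2:
v_1 = (1, 0, 0)ᵀ
v_2 = (0, 0, 1)ᵀ

Let N = A − (-1)·I. We want v_2 with N^2 v_2 = 0 but N^1 v_2 ≠ 0; then v_{j-1} := N · v_j for j = 2, …, 2.

Pick v_2 = (0, 0, 1)ᵀ.
Then v_1 = N · v_2 = (1, 0, 0)ᵀ.

Sanity check: (A − (-1)·I) v_1 = (0, 0, 0)ᵀ = 0. ✓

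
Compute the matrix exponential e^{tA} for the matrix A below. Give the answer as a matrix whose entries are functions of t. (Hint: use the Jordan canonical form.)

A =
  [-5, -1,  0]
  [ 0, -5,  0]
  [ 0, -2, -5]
e^{tA} =
  [exp(-5*t), -t*exp(-5*t), 0]
  [0, exp(-5*t), 0]
  [0, -2*t*exp(-5*t), exp(-5*t)]

Strategy: write A = P · J · P⁻¹ where J is a Jordan canonical form, so e^{tA} = P · e^{tJ} · P⁻¹, and e^{tJ} can be computed block-by-block.

A has Jordan form
J =
  [-5,  1,  0]
  [ 0, -5,  0]
  [ 0,  0, -5]
(up to reordering of blocks).

Per-block formulas:
  For a 2×2 Jordan block J_2(-5): exp(t · J_2(-5)) = e^(-5t)·(I + t·N), where N is the 2×2 nilpotent shift.
  For a 1×1 block at λ = -5: exp(t · [-5]) = [e^(-5t)].

After assembling e^{tJ} and conjugating by P, we get:

e^{tA} =
  [exp(-5*t), -t*exp(-5*t), 0]
  [0, exp(-5*t), 0]
  [0, -2*t*exp(-5*t), exp(-5*t)]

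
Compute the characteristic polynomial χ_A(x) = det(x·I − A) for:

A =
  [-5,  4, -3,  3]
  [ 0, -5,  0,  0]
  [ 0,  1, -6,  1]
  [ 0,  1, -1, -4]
x^4 + 20*x^3 + 150*x^2 + 500*x + 625

Expanding det(x·I − A) (e.g. by cofactor expansion or by noting that A is similar to its Jordan form J, which has the same characteristic polynomial as A) gives
  χ_A(x) = x^4 + 20*x^3 + 150*x^2 + 500*x + 625
which factors as (x + 5)^4. The eigenvalues (with algebraic multiplicities) are λ = -5 with multiplicity 4.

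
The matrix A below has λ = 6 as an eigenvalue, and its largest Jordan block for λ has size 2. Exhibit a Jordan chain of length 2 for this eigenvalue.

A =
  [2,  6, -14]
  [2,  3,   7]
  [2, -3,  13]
A Jordan chain for λ = 6 of length 2:
v_1 = (-4, 2, 2)ᵀ
v_2 = (1, 0, 0)ᵀ

Let N = A − (6)·I. We want v_2 with N^2 v_2 = 0 but N^1 v_2 ≠ 0; then v_{j-1} := N · v_j for j = 2, …, 2.

Pick v_2 = (1, 0, 0)ᵀ.
Then v_1 = N · v_2 = (-4, 2, 2)ᵀ.

Sanity check: (A − (6)·I) v_1 = (0, 0, 0)ᵀ = 0. ✓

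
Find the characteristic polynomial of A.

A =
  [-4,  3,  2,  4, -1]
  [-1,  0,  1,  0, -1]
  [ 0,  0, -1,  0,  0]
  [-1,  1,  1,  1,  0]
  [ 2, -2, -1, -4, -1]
x^5 + 5*x^4 + 10*x^3 + 10*x^2 + 5*x + 1

Expanding det(x·I − A) (e.g. by cofactor expansion or by noting that A is similar to its Jordan form J, which has the same characteristic polynomial as A) gives
  χ_A(x) = x^5 + 5*x^4 + 10*x^3 + 10*x^2 + 5*x + 1
which factors as (x + 1)^5. The eigenvalues (with algebraic multiplicities) are λ = -1 with multiplicity 5.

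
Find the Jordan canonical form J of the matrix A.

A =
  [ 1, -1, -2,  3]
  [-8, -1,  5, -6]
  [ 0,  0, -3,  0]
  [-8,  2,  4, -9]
J_3(-3) ⊕ J_1(-3)

The characteristic polynomial is
  det(x·I − A) = x^4 + 12*x^3 + 54*x^2 + 108*x + 81 = (x + 3)^4

Eigenvalues and multiplicities (the geometric multiplicity of λ is n − rank(A − λI), which equals the number of Jordan blocks for λ):
  λ = -3: algebraic multiplicity = 4, geometric multiplicity = 2

Determining the block sizes for each eigenvalue:
  λ = -3: with am = 4 and gm = 2, the partition is not yet determined (e.g. several partitions of 4 into 2 parts exist). Let N = A − (-3)·I. Computing rank(N^1) = 2, rank(N^2) = 1, rank(N^3) = 0; the number of blocks of size ≥ j is rank(N^{j−1}) − rank(N^j), giving [2, 1, 1]. So we have 1 block(s) of size 3, 1 block(s) of size 1 → block sizes [3, 1]

Assembling the blocks gives a Jordan form
J =
  [-3,  1,  0,  0]
  [ 0, -3,  1,  0]
  [ 0,  0, -3,  0]
  [ 0,  0,  0, -3]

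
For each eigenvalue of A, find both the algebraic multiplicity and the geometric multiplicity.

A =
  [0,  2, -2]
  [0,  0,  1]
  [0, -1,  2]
λ = 0: alg = 1, geom = 1; λ = 1: alg = 2, geom = 1

Step 1 — factor the characteristic polynomial to read off the algebraic multiplicities:
  χ_A(x) = x*(x - 1)^2

Step 2 — compute geometric multiplicities via the rank-nullity identity g(λ) = n − rank(A − λI):
  rank(A − (0)·I) = 2, so dim ker(A − (0)·I) = n − 2 = 1
  rank(A − (1)·I) = 2, so dim ker(A − (1)·I) = n − 2 = 1

Summary:
  λ = 0: algebraic multiplicity = 1, geometric multiplicity = 1
  λ = 1: algebraic multiplicity = 2, geometric multiplicity = 1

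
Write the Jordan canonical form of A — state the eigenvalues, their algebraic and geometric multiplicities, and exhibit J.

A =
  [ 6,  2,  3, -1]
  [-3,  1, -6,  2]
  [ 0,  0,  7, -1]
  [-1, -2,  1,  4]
J_2(4) ⊕ J_2(5)

The characteristic polynomial is
  det(x·I − A) = x^4 - 18*x^3 + 121*x^2 - 360*x + 400 = (x - 5)^2*(x - 4)^2

Eigenvalues and multiplicities (the geometric multiplicity of λ is n − rank(A − λI), which equals the number of Jordan blocks for λ):
  λ = 4: algebraic multiplicity = 2, geometric multiplicity = 1
  λ = 5: algebraic multiplicity = 2, geometric multiplicity = 1

Determining the block sizes for each eigenvalue:
  λ = 4: one block (gm = 1), so the single block has size am = 2 → block sizes [2]
  λ = 5: one block (gm = 1), so the single block has size am = 2 → block sizes [2]

Assembling the blocks gives a Jordan form
J =
  [4, 1, 0, 0]
  [0, 4, 0, 0]
  [0, 0, 5, 1]
  [0, 0, 0, 5]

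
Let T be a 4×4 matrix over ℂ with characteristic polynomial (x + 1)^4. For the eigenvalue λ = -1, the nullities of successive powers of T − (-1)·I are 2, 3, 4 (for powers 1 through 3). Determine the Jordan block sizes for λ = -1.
Block sizes for λ = -1: [3, 1]

From the dimensions of kernels of powers, the number of Jordan blocks of size at least j is d_j − d_{j−1} where d_j = dim ker(N^j) (with d_0 = 0). Computing the differences gives [2, 1, 1].
The number of blocks of size exactly k is (#blocks of size ≥ k) − (#blocks of size ≥ k + 1), so the partition is: 1 block(s) of size 1, 1 block(s) of size 3.
In nonincreasing order the block sizes are [3, 1].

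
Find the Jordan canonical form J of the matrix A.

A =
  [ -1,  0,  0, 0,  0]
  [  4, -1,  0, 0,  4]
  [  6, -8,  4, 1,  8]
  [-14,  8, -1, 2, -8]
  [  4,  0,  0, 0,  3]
J_1(-1) ⊕ J_1(-1) ⊕ J_2(3) ⊕ J_1(3)

The characteristic polynomial is
  det(x·I − A) = x^5 - 7*x^4 + 10*x^3 + 18*x^2 - 27*x - 27 = (x - 3)^3*(x + 1)^2

Eigenvalues and multiplicities (the geometric multiplicity of λ is n − rank(A − λI), which equals the number of Jordan blocks for λ):
  λ = -1: algebraic multiplicity = 2, geometric multiplicity = 2
  λ = 3: algebraic multiplicity = 3, geometric multiplicity = 2

Determining the block sizes for each eigenvalue:
  λ = -1: gm = am = 2, so every block has size 1 → block sizes [1, 1]
  λ = 3: 2 blocks summing to 3 forces exactly one block of size 2 and the rest size 1 → block sizes [2, 1]

Assembling the blocks gives a Jordan form
J =
  [-1,  0, 0, 0, 0]
  [ 0, -1, 0, 0, 0]
  [ 0,  0, 3, 1, 0]
  [ 0,  0, 0, 3, 0]
  [ 0,  0, 0, 0, 3]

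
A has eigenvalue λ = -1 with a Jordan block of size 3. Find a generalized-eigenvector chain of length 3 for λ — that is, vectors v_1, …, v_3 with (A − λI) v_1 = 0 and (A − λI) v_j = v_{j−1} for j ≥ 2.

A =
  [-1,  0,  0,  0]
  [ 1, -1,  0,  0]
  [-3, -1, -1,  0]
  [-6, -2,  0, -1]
A Jordan chain for λ = -1 of length 3:
v_1 = (0, 0, -1, -2)ᵀ
v_2 = (0, 1, -3, -6)ᵀ
v_3 = (1, 0, 0, 0)ᵀ

Let N = A − (-1)·I. We want v_3 with N^3 v_3 = 0 but N^2 v_3 ≠ 0; then v_{j-1} := N · v_j for j = 3, …, 2.

Pick v_3 = (1, 0, 0, 0)ᵀ.
Then v_2 = N · v_3 = (0, 1, -3, -6)ᵀ.
Then v_1 = N · v_2 = (0, 0, -1, -2)ᵀ.

Sanity check: (A − (-1)·I) v_1 = (0, 0, 0, 0)ᵀ = 0. ✓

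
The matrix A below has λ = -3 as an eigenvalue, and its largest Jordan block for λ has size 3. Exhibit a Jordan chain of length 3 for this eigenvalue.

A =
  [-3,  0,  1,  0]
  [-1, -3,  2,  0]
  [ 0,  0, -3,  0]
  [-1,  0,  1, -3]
A Jordan chain for λ = -3 of length 3:
v_1 = (0, -1, 0, -1)ᵀ
v_2 = (1, 2, 0, 1)ᵀ
v_3 = (0, 0, 1, 0)ᵀ

Let N = A − (-3)·I. We want v_3 with N^3 v_3 = 0 but N^2 v_3 ≠ 0; then v_{j-1} := N · v_j for j = 3, …, 2.

Pick v_3 = (0, 0, 1, 0)ᵀ.
Then v_2 = N · v_3 = (1, 2, 0, 1)ᵀ.
Then v_1 = N · v_2 = (0, -1, 0, -1)ᵀ.

Sanity check: (A − (-3)·I) v_1 = (0, 0, 0, 0)ᵀ = 0. ✓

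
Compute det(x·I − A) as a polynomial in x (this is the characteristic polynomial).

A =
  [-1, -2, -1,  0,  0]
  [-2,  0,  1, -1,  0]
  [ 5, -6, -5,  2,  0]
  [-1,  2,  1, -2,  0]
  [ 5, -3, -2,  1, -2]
x^5 + 10*x^4 + 40*x^3 + 80*x^2 + 80*x + 32

Expanding det(x·I − A) (e.g. by cofactor expansion or by noting that A is similar to its Jordan form J, which has the same characteristic polynomial as A) gives
  χ_A(x) = x^5 + 10*x^4 + 40*x^3 + 80*x^2 + 80*x + 32
which factors as (x + 2)^5. The eigenvalues (with algebraic multiplicities) are λ = -2 with multiplicity 5.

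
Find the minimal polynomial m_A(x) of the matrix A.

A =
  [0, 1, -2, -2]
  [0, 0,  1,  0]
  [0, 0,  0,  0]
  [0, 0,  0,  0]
x^3

The characteristic polynomial is χ_A(x) = x^4, so the eigenvalues are known. The minimal polynomial is
  m_A(x) = Π_λ (x − λ)^{k_λ}
where k_λ is the size of the *largest* Jordan block for λ (equivalently, the smallest k with (A − λI)^k v = 0 for every generalised eigenvector v of λ).

  λ = 0: largest Jordan block has size 3, contributing (x − 0)^3

So m_A(x) = x^3 = x^3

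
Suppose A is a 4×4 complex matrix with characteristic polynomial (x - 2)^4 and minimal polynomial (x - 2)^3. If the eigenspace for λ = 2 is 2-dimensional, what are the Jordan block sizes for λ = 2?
Block sizes for λ = 2: [3, 1]

Step 1 — from the characteristic polynomial, algebraic multiplicity of λ = 2 is 4. From dim ker(A − (2)·I) = 2, there are exactly 2 Jordan blocks for λ = 2.
Step 2 — from the minimal polynomial, the factor (x − 2)^3 tells us the largest block for λ = 2 has size 3.
Step 3 — with total size 4, 2 blocks, and largest block 3, the block sizes (in nonincreasing order) are [3, 1].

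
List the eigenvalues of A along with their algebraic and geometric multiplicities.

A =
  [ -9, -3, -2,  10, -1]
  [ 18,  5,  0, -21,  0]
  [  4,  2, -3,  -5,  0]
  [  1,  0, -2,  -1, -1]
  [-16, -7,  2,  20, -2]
λ = -4: alg = 1, geom = 1; λ = -3: alg = 1, geom = 1; λ = -1: alg = 3, geom = 1

Step 1 — factor the characteristic polynomial to read off the algebraic multiplicities:
  χ_A(x) = (x + 1)^3*(x + 3)*(x + 4)

Step 2 — compute geometric multiplicities via the rank-nullity identity g(λ) = n − rank(A − λI):
  rank(A − (-4)·I) = 4, so dim ker(A − (-4)·I) = n − 4 = 1
  rank(A − (-3)·I) = 4, so dim ker(A − (-3)·I) = n − 4 = 1
  rank(A − (-1)·I) = 4, so dim ker(A − (-1)·I) = n − 4 = 1

Summary:
  λ = -4: algebraic multiplicity = 1, geometric multiplicity = 1
  λ = -3: algebraic multiplicity = 1, geometric multiplicity = 1
  λ = -1: algebraic multiplicity = 3, geometric multiplicity = 1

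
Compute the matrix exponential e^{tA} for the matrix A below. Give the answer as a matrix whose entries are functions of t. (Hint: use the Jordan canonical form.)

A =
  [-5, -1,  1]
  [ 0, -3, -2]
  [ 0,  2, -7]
e^{tA} =
  [exp(-5*t), -t*exp(-5*t), t*exp(-5*t)]
  [0, 2*t*exp(-5*t) + exp(-5*t), -2*t*exp(-5*t)]
  [0, 2*t*exp(-5*t), -2*t*exp(-5*t) + exp(-5*t)]

Strategy: write A = P · J · P⁻¹ where J is a Jordan canonical form, so e^{tA} = P · e^{tJ} · P⁻¹, and e^{tJ} can be computed block-by-block.

A has Jordan form
J =
  [-5,  1,  0]
  [ 0, -5,  0]
  [ 0,  0, -5]
(up to reordering of blocks).

Per-block formulas:
  For a 2×2 Jordan block J_2(-5): exp(t · J_2(-5)) = e^(-5t)·(I + t·N), where N is the 2×2 nilpotent shift.
  For a 1×1 block at λ = -5: exp(t · [-5]) = [e^(-5t)].

After assembling e^{tJ} and conjugating by P, we get:

e^{tA} =
  [exp(-5*t), -t*exp(-5*t), t*exp(-5*t)]
  [0, 2*t*exp(-5*t) + exp(-5*t), -2*t*exp(-5*t)]
  [0, 2*t*exp(-5*t), -2*t*exp(-5*t) + exp(-5*t)]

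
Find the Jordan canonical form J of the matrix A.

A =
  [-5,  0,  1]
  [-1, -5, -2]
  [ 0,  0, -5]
J_3(-5)

The characteristic polynomial is
  det(x·I − A) = x^3 + 15*x^2 + 75*x + 125 = (x + 5)^3

Eigenvalues and multiplicities (the geometric multiplicity of λ is n − rank(A − λI), which equals the number of Jordan blocks for λ):
  λ = -5: algebraic multiplicity = 3, geometric multiplicity = 1

Determining the block sizes for each eigenvalue:
  λ = -5: one block (gm = 1), so the single block has size am = 3 → block sizes [3]

Assembling the blocks gives a Jordan form
J =
  [-5,  1,  0]
  [ 0, -5,  1]
  [ 0,  0, -5]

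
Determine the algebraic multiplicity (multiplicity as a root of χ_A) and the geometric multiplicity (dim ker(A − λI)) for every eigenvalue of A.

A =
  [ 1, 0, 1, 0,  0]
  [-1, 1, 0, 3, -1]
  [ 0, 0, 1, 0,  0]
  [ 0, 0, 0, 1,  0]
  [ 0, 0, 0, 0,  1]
λ = 1: alg = 5, geom = 3

Step 1 — factor the characteristic polynomial to read off the algebraic multiplicities:
  χ_A(x) = (x - 1)^5

Step 2 — compute geometric multiplicities via the rank-nullity identity g(λ) = n − rank(A − λI):
  rank(A − (1)·I) = 2, so dim ker(A − (1)·I) = n − 2 = 3

Summary:
  λ = 1: algebraic multiplicity = 5, geometric multiplicity = 3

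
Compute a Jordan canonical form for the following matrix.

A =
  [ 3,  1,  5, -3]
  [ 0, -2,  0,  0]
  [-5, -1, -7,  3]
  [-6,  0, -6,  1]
J_2(-2) ⊕ J_1(-2) ⊕ J_1(1)

The characteristic polynomial is
  det(x·I − A) = x^4 + 5*x^3 + 6*x^2 - 4*x - 8 = (x - 1)*(x + 2)^3

Eigenvalues and multiplicities (the geometric multiplicity of λ is n − rank(A − λI), which equals the number of Jordan blocks for λ):
  λ = -2: algebraic multiplicity = 3, geometric multiplicity = 2
  λ = 1: algebraic multiplicity = 1, geometric multiplicity = 1

Determining the block sizes for each eigenvalue:
  λ = -2: 2 blocks summing to 3 forces exactly one block of size 2 and the rest size 1 → block sizes [2, 1]
  λ = 1: one block (gm = 1), so the single block has size am = 1 → block sizes [1]

Assembling the blocks gives a Jordan form
J =
  [-2,  1,  0, 0]
  [ 0, -2,  0, 0]
  [ 0,  0, -2, 0]
  [ 0,  0,  0, 1]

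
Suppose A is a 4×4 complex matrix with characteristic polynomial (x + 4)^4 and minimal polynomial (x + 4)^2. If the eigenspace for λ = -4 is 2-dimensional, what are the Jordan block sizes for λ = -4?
Block sizes for λ = -4: [2, 2]

Step 1 — from the characteristic polynomial, algebraic multiplicity of λ = -4 is 4. From dim ker(A − (-4)·I) = 2, there are exactly 2 Jordan blocks for λ = -4.
Step 2 — from the minimal polynomial, the factor (x + 4)^2 tells us the largest block for λ = -4 has size 2.
Step 3 — with total size 4, 2 blocks, and largest block 2, the block sizes (in nonincreasing order) are [2, 2].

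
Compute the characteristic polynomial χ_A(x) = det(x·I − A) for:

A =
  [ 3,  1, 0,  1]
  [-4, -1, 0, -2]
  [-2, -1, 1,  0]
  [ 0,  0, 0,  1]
x^4 - 4*x^3 + 6*x^2 - 4*x + 1

Expanding det(x·I − A) (e.g. by cofactor expansion or by noting that A is similar to its Jordan form J, which has the same characteristic polynomial as A) gives
  χ_A(x) = x^4 - 4*x^3 + 6*x^2 - 4*x + 1
which factors as (x - 1)^4. The eigenvalues (with algebraic multiplicities) are λ = 1 with multiplicity 4.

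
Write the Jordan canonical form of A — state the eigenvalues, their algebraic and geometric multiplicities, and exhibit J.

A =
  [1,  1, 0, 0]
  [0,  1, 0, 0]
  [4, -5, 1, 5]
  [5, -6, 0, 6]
J_3(1) ⊕ J_1(6)

The characteristic polynomial is
  det(x·I − A) = x^4 - 9*x^3 + 21*x^2 - 19*x + 6 = (x - 6)*(x - 1)^3

Eigenvalues and multiplicities (the geometric multiplicity of λ is n − rank(A − λI), which equals the number of Jordan blocks for λ):
  λ = 1: algebraic multiplicity = 3, geometric multiplicity = 1
  λ = 6: algebraic multiplicity = 1, geometric multiplicity = 1

Determining the block sizes for each eigenvalue:
  λ = 1: one block (gm = 1), so the single block has size am = 3 → block sizes [3]
  λ = 6: one block (gm = 1), so the single block has size am = 1 → block sizes [1]

Assembling the blocks gives a Jordan form
J =
  [1, 1, 0, 0]
  [0, 1, 1, 0]
  [0, 0, 1, 0]
  [0, 0, 0, 6]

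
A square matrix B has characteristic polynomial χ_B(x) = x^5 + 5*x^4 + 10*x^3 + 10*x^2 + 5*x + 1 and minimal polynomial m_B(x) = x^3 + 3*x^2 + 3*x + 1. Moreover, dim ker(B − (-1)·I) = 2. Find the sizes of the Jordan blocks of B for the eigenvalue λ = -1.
Block sizes for λ = -1: [3, 2]

Step 1 — from the characteristic polynomial, algebraic multiplicity of λ = -1 is 5. From dim ker(B − (-1)·I) = 2, there are exactly 2 Jordan blocks for λ = -1.
Step 2 — from the minimal polynomial, the factor (x + 1)^3 tells us the largest block for λ = -1 has size 3.
Step 3 — with total size 5, 2 blocks, and largest block 3, the block sizes (in nonincreasing order) are [3, 2].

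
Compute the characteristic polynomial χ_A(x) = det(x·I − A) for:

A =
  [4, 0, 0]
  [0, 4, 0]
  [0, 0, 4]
x^3 - 12*x^2 + 48*x - 64

Expanding det(x·I − A) (e.g. by cofactor expansion or by noting that A is similar to its Jordan form J, which has the same characteristic polynomial as A) gives
  χ_A(x) = x^3 - 12*x^2 + 48*x - 64
which factors as (x - 4)^3. The eigenvalues (with algebraic multiplicities) are λ = 4 with multiplicity 3.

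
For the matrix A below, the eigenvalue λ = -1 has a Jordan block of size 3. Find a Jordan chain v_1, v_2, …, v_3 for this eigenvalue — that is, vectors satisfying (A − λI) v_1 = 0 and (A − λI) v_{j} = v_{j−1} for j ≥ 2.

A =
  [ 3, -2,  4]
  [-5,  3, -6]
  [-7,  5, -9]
A Jordan chain for λ = -1 of length 3:
v_1 = (-2, 2, 3)ᵀ
v_2 = (4, -5, -7)ᵀ
v_3 = (1, 0, 0)ᵀ

Let N = A − (-1)·I. We want v_3 with N^3 v_3 = 0 but N^2 v_3 ≠ 0; then v_{j-1} := N · v_j for j = 3, …, 2.

Pick v_3 = (1, 0, 0)ᵀ.
Then v_2 = N · v_3 = (4, -5, -7)ᵀ.
Then v_1 = N · v_2 = (-2, 2, 3)ᵀ.

Sanity check: (A − (-1)·I) v_1 = (0, 0, 0)ᵀ = 0. ✓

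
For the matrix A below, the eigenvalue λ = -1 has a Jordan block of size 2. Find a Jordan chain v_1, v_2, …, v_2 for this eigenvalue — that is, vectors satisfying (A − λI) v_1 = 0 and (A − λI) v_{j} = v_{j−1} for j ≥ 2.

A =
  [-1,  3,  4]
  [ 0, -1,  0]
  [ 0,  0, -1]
A Jordan chain for λ = -1 of length 2:
v_1 = (3, 0, 0)ᵀ
v_2 = (0, 1, 0)ᵀ

Let N = A − (-1)·I. We want v_2 with N^2 v_2 = 0 but N^1 v_2 ≠ 0; then v_{j-1} := N · v_j for j = 2, …, 2.

Pick v_2 = (0, 1, 0)ᵀ.
Then v_1 = N · v_2 = (3, 0, 0)ᵀ.

Sanity check: (A − (-1)·I) v_1 = (0, 0, 0)ᵀ = 0. ✓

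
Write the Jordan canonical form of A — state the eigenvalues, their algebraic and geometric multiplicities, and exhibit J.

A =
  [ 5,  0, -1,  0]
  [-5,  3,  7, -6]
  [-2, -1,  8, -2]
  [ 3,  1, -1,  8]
J_3(6) ⊕ J_1(6)

The characteristic polynomial is
  det(x·I − A) = x^4 - 24*x^3 + 216*x^2 - 864*x + 1296 = (x - 6)^4

Eigenvalues and multiplicities (the geometric multiplicity of λ is n − rank(A − λI), which equals the number of Jordan blocks for λ):
  λ = 6: algebraic multiplicity = 4, geometric multiplicity = 2

Determining the block sizes for each eigenvalue:
  λ = 6: with am = 4 and gm = 2, the partition is not yet determined (e.g. several partitions of 4 into 2 parts exist). Let N = A − (6)·I. Computing rank(N^1) = 2, rank(N^2) = 1, rank(N^3) = 0; the number of blocks of size ≥ j is rank(N^{j−1}) − rank(N^j), giving [2, 1, 1]. So we have 1 block(s) of size 3, 1 block(s) of size 1 → block sizes [3, 1]

Assembling the blocks gives a Jordan form
J =
  [6, 1, 0, 0]
  [0, 6, 1, 0]
  [0, 0, 6, 0]
  [0, 0, 0, 6]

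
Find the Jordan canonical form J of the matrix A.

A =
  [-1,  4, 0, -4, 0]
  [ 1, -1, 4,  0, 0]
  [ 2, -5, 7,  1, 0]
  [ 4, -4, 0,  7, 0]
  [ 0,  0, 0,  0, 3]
J_3(3) ⊕ J_1(3) ⊕ J_1(3)

The characteristic polynomial is
  det(x·I − A) = x^5 - 15*x^4 + 90*x^3 - 270*x^2 + 405*x - 243 = (x - 3)^5

Eigenvalues and multiplicities (the geometric multiplicity of λ is n − rank(A − λI), which equals the number of Jordan blocks for λ):
  λ = 3: algebraic multiplicity = 5, geometric multiplicity = 3

Determining the block sizes for each eigenvalue:
  λ = 3: with am = 5 and gm = 3, the partition is not yet determined (e.g. several partitions of 5 into 3 parts exist). Let N = A − (3)·I. Computing rank(N^1) = 2, rank(N^2) = 1, rank(N^3) = 0; the number of blocks of size ≥ j is rank(N^{j−1}) − rank(N^j), giving [3, 1, 1]. So we have 1 block(s) of size 3, 2 block(s) of size 1 → block sizes [3, 1, 1]

Assembling the blocks gives a Jordan form
J =
  [3, 1, 0, 0, 0]
  [0, 3, 1, 0, 0]
  [0, 0, 3, 0, 0]
  [0, 0, 0, 3, 0]
  [0, 0, 0, 0, 3]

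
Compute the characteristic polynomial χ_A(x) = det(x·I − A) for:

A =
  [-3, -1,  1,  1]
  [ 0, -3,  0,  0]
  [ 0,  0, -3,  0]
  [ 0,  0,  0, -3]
x^4 + 12*x^3 + 54*x^2 + 108*x + 81

Expanding det(x·I − A) (e.g. by cofactor expansion or by noting that A is similar to its Jordan form J, which has the same characteristic polynomial as A) gives
  χ_A(x) = x^4 + 12*x^3 + 54*x^2 + 108*x + 81
which factors as (x + 3)^4. The eigenvalues (with algebraic multiplicities) are λ = -3 with multiplicity 4.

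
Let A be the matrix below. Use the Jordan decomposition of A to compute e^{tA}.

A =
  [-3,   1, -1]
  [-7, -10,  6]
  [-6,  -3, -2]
e^{tA} =
  [3*t^2*exp(-5*t)/2 + 2*t*exp(-5*t) + exp(-5*t), t*exp(-5*t), t^2*exp(-5*t)/2 - t*exp(-5*t)]
  [-15*t^2*exp(-5*t)/2 - 7*t*exp(-5*t), -5*t*exp(-5*t) + exp(-5*t), -5*t^2*exp(-5*t)/2 + 6*t*exp(-5*t)]
  [-9*t^2*exp(-5*t)/2 - 6*t*exp(-5*t), -3*t*exp(-5*t), -3*t^2*exp(-5*t)/2 + 3*t*exp(-5*t) + exp(-5*t)]

Strategy: write A = P · J · P⁻¹ where J is a Jordan canonical form, so e^{tA} = P · e^{tJ} · P⁻¹, and e^{tJ} can be computed block-by-block.

A has Jordan form
J =
  [-5,  1,  0]
  [ 0, -5,  1]
  [ 0,  0, -5]
(up to reordering of blocks).

Per-block formulas:
  For a 3×3 Jordan block J_3(-5): exp(t · J_3(-5)) = e^(-5t)·(I + t·N + (t^2/2)·N^2), where N is the 3×3 nilpotent shift.

After assembling e^{tJ} and conjugating by P, we get:

e^{tA} =
  [3*t^2*exp(-5*t)/2 + 2*t*exp(-5*t) + exp(-5*t), t*exp(-5*t), t^2*exp(-5*t)/2 - t*exp(-5*t)]
  [-15*t^2*exp(-5*t)/2 - 7*t*exp(-5*t), -5*t*exp(-5*t) + exp(-5*t), -5*t^2*exp(-5*t)/2 + 6*t*exp(-5*t)]
  [-9*t^2*exp(-5*t)/2 - 6*t*exp(-5*t), -3*t*exp(-5*t), -3*t^2*exp(-5*t)/2 + 3*t*exp(-5*t) + exp(-5*t)]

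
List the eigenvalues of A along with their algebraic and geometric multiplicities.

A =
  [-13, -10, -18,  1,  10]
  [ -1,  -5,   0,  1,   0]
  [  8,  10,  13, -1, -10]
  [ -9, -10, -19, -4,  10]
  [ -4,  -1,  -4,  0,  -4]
λ = -5: alg = 3, geom = 1; λ = -4: alg = 1, geom = 1; λ = 6: alg = 1, geom = 1

Step 1 — factor the characteristic polynomial to read off the algebraic multiplicities:
  χ_A(x) = (x - 6)*(x + 4)*(x + 5)^3

Step 2 — compute geometric multiplicities via the rank-nullity identity g(λ) = n − rank(A − λI):
  rank(A − (-5)·I) = 4, so dim ker(A − (-5)·I) = n − 4 = 1
  rank(A − (-4)·I) = 4, so dim ker(A − (-4)·I) = n − 4 = 1
  rank(A − (6)·I) = 4, so dim ker(A − (6)·I) = n − 4 = 1

Summary:
  λ = -5: algebraic multiplicity = 3, geometric multiplicity = 1
  λ = -4: algebraic multiplicity = 1, geometric multiplicity = 1
  λ = 6: algebraic multiplicity = 1, geometric multiplicity = 1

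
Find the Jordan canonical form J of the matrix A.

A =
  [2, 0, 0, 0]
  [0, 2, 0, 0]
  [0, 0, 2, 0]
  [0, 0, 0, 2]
J_1(2) ⊕ J_1(2) ⊕ J_1(2) ⊕ J_1(2)

The characteristic polynomial is
  det(x·I − A) = x^4 - 8*x^3 + 24*x^2 - 32*x + 16 = (x - 2)^4

Eigenvalues and multiplicities (the geometric multiplicity of λ is n − rank(A − λI), which equals the number of Jordan blocks for λ):
  λ = 2: algebraic multiplicity = 4, geometric multiplicity = 4

Determining the block sizes for each eigenvalue:
  λ = 2: gm = am = 4, so every block has size 1 → block sizes [1, 1, 1, 1]

Assembling the blocks gives a Jordan form
J =
  [2, 0, 0, 0]
  [0, 2, 0, 0]
  [0, 0, 2, 0]
  [0, 0, 0, 2]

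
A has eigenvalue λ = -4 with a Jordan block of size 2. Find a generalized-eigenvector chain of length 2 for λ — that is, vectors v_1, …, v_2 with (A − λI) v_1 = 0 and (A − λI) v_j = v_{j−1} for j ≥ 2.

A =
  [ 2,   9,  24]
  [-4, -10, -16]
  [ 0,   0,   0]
A Jordan chain for λ = -4 of length 2:
v_1 = (6, -4, 0)ᵀ
v_2 = (1, 0, 0)ᵀ

Let N = A − (-4)·I. We want v_2 with N^2 v_2 = 0 but N^1 v_2 ≠ 0; then v_{j-1} := N · v_j for j = 2, …, 2.

Pick v_2 = (1, 0, 0)ᵀ.
Then v_1 = N · v_2 = (6, -4, 0)ᵀ.

Sanity check: (A − (-4)·I) v_1 = (0, 0, 0)ᵀ = 0. ✓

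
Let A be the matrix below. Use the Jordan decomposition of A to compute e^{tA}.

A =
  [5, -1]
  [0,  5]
e^{tA} =
  [exp(5*t), -t*exp(5*t)]
  [0, exp(5*t)]

Strategy: write A = P · J · P⁻¹ where J is a Jordan canonical form, so e^{tA} = P · e^{tJ} · P⁻¹, and e^{tJ} can be computed block-by-block.

A has Jordan form
J =
  [5, 1]
  [0, 5]
(up to reordering of blocks).

Per-block formulas:
  For a 2×2 Jordan block J_2(5): exp(t · J_2(5)) = e^(5t)·(I + t·N), where N is the 2×2 nilpotent shift.

After assembling e^{tJ} and conjugating by P, we get:

e^{tA} =
  [exp(5*t), -t*exp(5*t)]
  [0, exp(5*t)]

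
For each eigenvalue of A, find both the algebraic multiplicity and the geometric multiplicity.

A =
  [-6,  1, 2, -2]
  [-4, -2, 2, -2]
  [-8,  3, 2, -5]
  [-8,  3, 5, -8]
λ = -4: alg = 2, geom = 1; λ = -3: alg = 2, geom = 1

Step 1 — factor the characteristic polynomial to read off the algebraic multiplicities:
  χ_A(x) = (x + 3)^2*(x + 4)^2

Step 2 — compute geometric multiplicities via the rank-nullity identity g(λ) = n − rank(A − λI):
  rank(A − (-4)·I) = 3, so dim ker(A − (-4)·I) = n − 3 = 1
  rank(A − (-3)·I) = 3, so dim ker(A − (-3)·I) = n − 3 = 1

Summary:
  λ = -4: algebraic multiplicity = 2, geometric multiplicity = 1
  λ = -3: algebraic multiplicity = 2, geometric multiplicity = 1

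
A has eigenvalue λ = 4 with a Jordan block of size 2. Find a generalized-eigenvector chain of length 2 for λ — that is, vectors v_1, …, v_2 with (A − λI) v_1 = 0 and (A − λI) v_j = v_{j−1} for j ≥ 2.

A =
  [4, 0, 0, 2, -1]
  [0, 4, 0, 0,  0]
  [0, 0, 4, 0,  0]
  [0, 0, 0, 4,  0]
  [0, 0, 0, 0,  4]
A Jordan chain for λ = 4 of length 2:
v_1 = (2, 0, 0, 0, 0)ᵀ
v_2 = (0, 0, 0, 1, 0)ᵀ

Let N = A − (4)·I. We want v_2 with N^2 v_2 = 0 but N^1 v_2 ≠ 0; then v_{j-1} := N · v_j for j = 2, …, 2.

Pick v_2 = (0, 0, 0, 1, 0)ᵀ.
Then v_1 = N · v_2 = (2, 0, 0, 0, 0)ᵀ.

Sanity check: (A − (4)·I) v_1 = (0, 0, 0, 0, 0)ᵀ = 0. ✓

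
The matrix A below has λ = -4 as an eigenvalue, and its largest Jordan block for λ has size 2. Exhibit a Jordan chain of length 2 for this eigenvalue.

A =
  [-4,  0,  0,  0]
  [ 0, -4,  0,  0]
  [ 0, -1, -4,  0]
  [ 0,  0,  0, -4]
A Jordan chain for λ = -4 of length 2:
v_1 = (0, 0, -1, 0)ᵀ
v_2 = (0, 1, 0, 0)ᵀ

Let N = A − (-4)·I. We want v_2 with N^2 v_2 = 0 but N^1 v_2 ≠ 0; then v_{j-1} := N · v_j for j = 2, …, 2.

Pick v_2 = (0, 1, 0, 0)ᵀ.
Then v_1 = N · v_2 = (0, 0, -1, 0)ᵀ.

Sanity check: (A − (-4)·I) v_1 = (0, 0, 0, 0)ᵀ = 0. ✓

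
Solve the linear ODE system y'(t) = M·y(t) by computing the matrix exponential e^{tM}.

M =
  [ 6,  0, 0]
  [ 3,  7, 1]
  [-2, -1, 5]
e^{tM} =
  [exp(6*t), 0, 0]
  [t^2*exp(6*t)/2 + 3*t*exp(6*t), t*exp(6*t) + exp(6*t), t*exp(6*t)]
  [-t^2*exp(6*t)/2 - 2*t*exp(6*t), -t*exp(6*t), -t*exp(6*t) + exp(6*t)]

Strategy: write M = P · J · P⁻¹ where J is a Jordan canonical form, so e^{tM} = P · e^{tJ} · P⁻¹, and e^{tJ} can be computed block-by-block.

M has Jordan form
J =
  [6, 1, 0]
  [0, 6, 1]
  [0, 0, 6]
(up to reordering of blocks).

Per-block formulas:
  For a 3×3 Jordan block J_3(6): exp(t · J_3(6)) = e^(6t)·(I + t·N + (t^2/2)·N^2), where N is the 3×3 nilpotent shift.

After assembling e^{tJ} and conjugating by P, we get:

e^{tM} =
  [exp(6*t), 0, 0]
  [t^2*exp(6*t)/2 + 3*t*exp(6*t), t*exp(6*t) + exp(6*t), t*exp(6*t)]
  [-t^2*exp(6*t)/2 - 2*t*exp(6*t), -t*exp(6*t), -t*exp(6*t) + exp(6*t)]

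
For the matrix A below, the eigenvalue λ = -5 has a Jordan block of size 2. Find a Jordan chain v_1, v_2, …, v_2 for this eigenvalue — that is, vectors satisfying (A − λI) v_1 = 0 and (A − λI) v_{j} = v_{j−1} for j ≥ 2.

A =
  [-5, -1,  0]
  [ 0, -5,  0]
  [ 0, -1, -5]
A Jordan chain for λ = -5 of length 2:
v_1 = (-1, 0, -1)ᵀ
v_2 = (0, 1, 0)ᵀ

Let N = A − (-5)·I. We want v_2 with N^2 v_2 = 0 but N^1 v_2 ≠ 0; then v_{j-1} := N · v_j for j = 2, …, 2.

Pick v_2 = (0, 1, 0)ᵀ.
Then v_1 = N · v_2 = (-1, 0, -1)ᵀ.

Sanity check: (A − (-5)·I) v_1 = (0, 0, 0)ᵀ = 0. ✓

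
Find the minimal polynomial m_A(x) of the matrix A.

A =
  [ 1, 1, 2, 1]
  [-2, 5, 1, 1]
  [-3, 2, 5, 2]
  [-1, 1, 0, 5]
x^3 - 12*x^2 + 48*x - 64

The characteristic polynomial is χ_A(x) = (x - 4)^4, so the eigenvalues are known. The minimal polynomial is
  m_A(x) = Π_λ (x − λ)^{k_λ}
where k_λ is the size of the *largest* Jordan block for λ (equivalently, the smallest k with (A − λI)^k v = 0 for every generalised eigenvector v of λ).

  λ = 4: largest Jordan block has size 3, contributing (x − 4)^3

So m_A(x) = (x - 4)^3 = x^3 - 12*x^2 + 48*x - 64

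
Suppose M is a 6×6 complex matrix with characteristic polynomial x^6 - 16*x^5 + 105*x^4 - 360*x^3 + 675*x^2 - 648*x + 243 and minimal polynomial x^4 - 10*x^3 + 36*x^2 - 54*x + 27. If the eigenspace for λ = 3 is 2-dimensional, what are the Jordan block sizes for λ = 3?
Block sizes for λ = 3: [3, 2]

Step 1 — from the characteristic polynomial, algebraic multiplicity of λ = 3 is 5. From dim ker(M − (3)·I) = 2, there are exactly 2 Jordan blocks for λ = 3.
Step 2 — from the minimal polynomial, the factor (x − 3)^3 tells us the largest block for λ = 3 has size 3.
Step 3 — with total size 5, 2 blocks, and largest block 3, the block sizes (in nonincreasing order) are [3, 2].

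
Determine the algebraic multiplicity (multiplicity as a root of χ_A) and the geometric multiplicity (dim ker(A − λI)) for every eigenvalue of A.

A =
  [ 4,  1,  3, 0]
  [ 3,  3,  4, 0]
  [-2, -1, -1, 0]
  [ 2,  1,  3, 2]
λ = 2: alg = 4, geom = 2

Step 1 — factor the characteristic polynomial to read off the algebraic multiplicities:
  χ_A(x) = (x - 2)^4

Step 2 — compute geometric multiplicities via the rank-nullity identity g(λ) = n − rank(A − λI):
  rank(A − (2)·I) = 2, so dim ker(A − (2)·I) = n − 2 = 2

Summary:
  λ = 2: algebraic multiplicity = 4, geometric multiplicity = 2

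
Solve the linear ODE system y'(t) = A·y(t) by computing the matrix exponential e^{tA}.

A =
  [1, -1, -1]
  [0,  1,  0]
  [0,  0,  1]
e^{tA} =
  [exp(t), -t*exp(t), -t*exp(t)]
  [0, exp(t), 0]
  [0, 0, exp(t)]

Strategy: write A = P · J · P⁻¹ where J is a Jordan canonical form, so e^{tA} = P · e^{tJ} · P⁻¹, and e^{tJ} can be computed block-by-block.

A has Jordan form
J =
  [1, 1, 0]
  [0, 1, 0]
  [0, 0, 1]
(up to reordering of blocks).

Per-block formulas:
  For a 2×2 Jordan block J_2(1): exp(t · J_2(1)) = e^(1t)·(I + t·N), where N is the 2×2 nilpotent shift.
  For a 1×1 block at λ = 1: exp(t · [1]) = [e^(1t)].

After assembling e^{tJ} and conjugating by P, we get:

e^{tA} =
  [exp(t), -t*exp(t), -t*exp(t)]
  [0, exp(t), 0]
  [0, 0, exp(t)]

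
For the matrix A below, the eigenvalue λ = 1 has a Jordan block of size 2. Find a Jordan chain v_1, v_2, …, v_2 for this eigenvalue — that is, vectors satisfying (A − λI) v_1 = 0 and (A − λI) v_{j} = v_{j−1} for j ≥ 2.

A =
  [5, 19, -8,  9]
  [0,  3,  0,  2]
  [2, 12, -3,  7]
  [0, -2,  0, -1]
A Jordan chain for λ = 1 of length 2:
v_1 = (4, 0, 2, 0)ᵀ
v_2 = (1, 0, 0, 0)ᵀ

Let N = A − (1)·I. We want v_2 with N^2 v_2 = 0 but N^1 v_2 ≠ 0; then v_{j-1} := N · v_j for j = 2, …, 2.

Pick v_2 = (1, 0, 0, 0)ᵀ.
Then v_1 = N · v_2 = (4, 0, 2, 0)ᵀ.

Sanity check: (A − (1)·I) v_1 = (0, 0, 0, 0)ᵀ = 0. ✓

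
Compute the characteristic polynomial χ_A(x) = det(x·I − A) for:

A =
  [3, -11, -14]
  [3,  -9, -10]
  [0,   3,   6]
x^3

Expanding det(x·I − A) (e.g. by cofactor expansion or by noting that A is similar to its Jordan form J, which has the same characteristic polynomial as A) gives
  χ_A(x) = x^3
which factors as x^3. The eigenvalues (with algebraic multiplicities) are λ = 0 with multiplicity 3.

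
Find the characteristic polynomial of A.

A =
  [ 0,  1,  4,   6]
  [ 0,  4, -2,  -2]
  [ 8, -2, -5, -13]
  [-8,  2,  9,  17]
x^4 - 16*x^3 + 96*x^2 - 256*x + 256

Expanding det(x·I − A) (e.g. by cofactor expansion or by noting that A is similar to its Jordan form J, which has the same characteristic polynomial as A) gives
  χ_A(x) = x^4 - 16*x^3 + 96*x^2 - 256*x + 256
which factors as (x - 4)^4. The eigenvalues (with algebraic multiplicities) are λ = 4 with multiplicity 4.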